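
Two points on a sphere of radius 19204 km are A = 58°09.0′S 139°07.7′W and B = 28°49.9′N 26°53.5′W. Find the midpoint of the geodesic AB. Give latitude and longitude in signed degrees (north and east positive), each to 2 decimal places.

Central angle δ = 2.1951 rad. Interpolating on the sphere with fraction f = 0.5:
P = [sin((1−f)δ)·A + sin(fδ)·B] / sin δ = 1.0971·A + 1.0971·B in Cartesian coordinates,
giving P = (0.4194, -0.8135, -0.4028), i.e. latitude -23.76°, longitude -62.73°.

-23.76°, -62.73°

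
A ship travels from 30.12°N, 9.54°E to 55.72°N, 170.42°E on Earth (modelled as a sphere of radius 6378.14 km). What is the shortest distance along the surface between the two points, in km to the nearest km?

With latitudes φ₁ = 30.120°, φ₂ = 55.720° and longitude difference Δλ = 160.880°:
cos c = sin φ₁ sin φ₂ + cos φ₁ cos φ₂ cos Δλ = (0.5018)(0.8263) + (0.8650)(0.5632)(-0.9448) = -0.04567,
so c = arccos(-0.04567) = 1.61648 rad.
Distance = R·c = 6378.14 × 1.6165 ≈ 10310 km.

10310 km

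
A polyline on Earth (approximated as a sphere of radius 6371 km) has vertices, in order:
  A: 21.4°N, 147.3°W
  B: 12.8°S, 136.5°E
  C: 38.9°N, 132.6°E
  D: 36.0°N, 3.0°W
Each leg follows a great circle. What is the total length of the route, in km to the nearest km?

25426 km

Leg A→B: central angle 1.4346 rad, distance 9140.1 km.
Leg B→C: central angle 0.9046 rad, distance 5763.0 km.
Leg C→D: central angle 1.6516 rad, distance 10522.5 km.
Total: 9140.1 + 5763.0 + 10522.5 ≈ 25426 km.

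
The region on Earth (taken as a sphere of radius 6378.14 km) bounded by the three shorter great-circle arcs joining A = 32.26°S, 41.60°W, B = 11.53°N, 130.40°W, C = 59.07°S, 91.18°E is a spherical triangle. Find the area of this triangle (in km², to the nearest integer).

81692614 km²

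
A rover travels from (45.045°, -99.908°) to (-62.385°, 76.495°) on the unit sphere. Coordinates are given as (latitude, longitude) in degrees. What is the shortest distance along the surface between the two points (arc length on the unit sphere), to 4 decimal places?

In radians: φ₁ = 0.7862, φ₂ = -1.0888, Δλ = 176.403° = 3.0788 rad.
cos c = sin φ₁ sin φ₂ + cos φ₁ cos φ₂ cos Δλ = (0.7077)(-0.8861) + (0.7066)(0.4635)(-0.9980) = -0.95391,
so c = arccos(-0.95391) = 2.83680 rad.
On the unit sphere the arc length equals the central angle: 2.8368.

2.8368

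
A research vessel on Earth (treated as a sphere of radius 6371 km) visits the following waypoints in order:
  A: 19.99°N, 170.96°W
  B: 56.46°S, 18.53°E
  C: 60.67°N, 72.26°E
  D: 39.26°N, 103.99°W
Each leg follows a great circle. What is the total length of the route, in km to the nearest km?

38627 km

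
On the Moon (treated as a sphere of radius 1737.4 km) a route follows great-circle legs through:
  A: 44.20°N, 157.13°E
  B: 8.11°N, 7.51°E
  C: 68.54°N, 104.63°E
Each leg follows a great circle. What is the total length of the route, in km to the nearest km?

Leg A→B: central angle 2.1106 rad, distance 3666.9 km.
Leg B→C: central angle 1.4843 rad, distance 2578.8 km.
Total: 3666.9 + 2578.8 ≈ 6246 km.

6246 km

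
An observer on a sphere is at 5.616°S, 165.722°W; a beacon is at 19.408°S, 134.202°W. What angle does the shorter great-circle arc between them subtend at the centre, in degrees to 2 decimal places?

Let φ₁ = -0.0980 rad, φ₂ = -0.3387 rad, and Δλ = 0.5501 rad.
Haversine: a = sin²(Δφ/2) + cos φ₁ cos φ₂ sin²(Δλ/2) = 0.0144 + (0.9952)(0.9432)(0.0738) = 0.08366.
Central angle c = 2·arcsin(√a) = 0.58687 rad.
So the angular separation is 33.63°.

33.63°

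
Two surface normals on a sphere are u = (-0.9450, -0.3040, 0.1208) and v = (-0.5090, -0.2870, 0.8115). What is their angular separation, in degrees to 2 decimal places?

48.22°

u·v = 0.6663; |u| = 1.0000, |v| = 1.0000.
cos θ = (u·v)/(|u||v|) = 0.6663, so θ = 48.22°.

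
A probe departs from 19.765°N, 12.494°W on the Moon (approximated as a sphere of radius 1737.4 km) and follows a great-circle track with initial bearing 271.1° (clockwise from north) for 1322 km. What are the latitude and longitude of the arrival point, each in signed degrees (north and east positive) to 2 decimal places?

Angular distance δ = d/R = 1322/1737.4 = 0.76091 rad; initial bearing θ = 4.7316 rad.
sin φ₂ = sin φ₁ cos δ + cos φ₁ sin δ cos θ = (0.3382)(0.7242) + (0.9411)(0.6896)(0.0192) = 0.2574, so φ₂ = 14.91°.
Δλ = atan2(sin θ sin δ cos φ₁, cos δ − sin φ₁ sin φ₂) = atan2(-0.6488, 0.6372) = -45.519°.
λ₂ = -12.494° − 45.519° = -58.01°.

14.91°, -58.01°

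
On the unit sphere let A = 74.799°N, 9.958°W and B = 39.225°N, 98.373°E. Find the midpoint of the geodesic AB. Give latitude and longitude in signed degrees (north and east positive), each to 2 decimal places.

65.27°, 78.60°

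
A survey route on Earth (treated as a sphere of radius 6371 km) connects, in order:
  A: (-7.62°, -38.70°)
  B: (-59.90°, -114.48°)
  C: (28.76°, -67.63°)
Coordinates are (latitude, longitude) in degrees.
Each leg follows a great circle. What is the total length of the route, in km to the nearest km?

Leg A→B: central angle 1.3317 rad, distance 8484.2 km.
Leg B→C: central angle 1.6866 rad, distance 10745.6 km.
Total: 8484.2 + 10745.6 ≈ 19230 km.

19230 km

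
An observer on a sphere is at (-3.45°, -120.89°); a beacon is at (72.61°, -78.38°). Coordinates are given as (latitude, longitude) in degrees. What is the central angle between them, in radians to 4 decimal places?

In radians: φ₁ = -0.0602, φ₂ = 1.2673, Δλ = 42.510° = 0.7419 rad.
cos c = sin φ₁ sin φ₂ + cos φ₁ cos φ₂ cos Δλ = (-0.0602)(0.9543) + (0.9982)(0.2989)(0.7372) = 0.16249,
so c = arccos(0.16249) = 1.40758 rad.
So the angular separation is 1.4076 rad.

1.4076 rad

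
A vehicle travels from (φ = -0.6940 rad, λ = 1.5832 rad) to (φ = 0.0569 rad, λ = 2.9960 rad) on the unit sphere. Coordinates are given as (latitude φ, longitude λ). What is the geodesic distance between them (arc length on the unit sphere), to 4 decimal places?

1.4863

Let φ₁ = -0.6940 rad, φ₂ = 0.0569 rad, and Δλ = 1.4128 rad.
cos c = sin φ₁ sin φ₂ + cos φ₁ cos φ₂ cos Δλ = (-0.6396)(0.0569) + (0.7687)(0.9984)(0.1573) = 0.08438,
so c = arccos(0.08438) = 1.48632 rad.
On the unit sphere the arc length equals the central angle: 1.4863.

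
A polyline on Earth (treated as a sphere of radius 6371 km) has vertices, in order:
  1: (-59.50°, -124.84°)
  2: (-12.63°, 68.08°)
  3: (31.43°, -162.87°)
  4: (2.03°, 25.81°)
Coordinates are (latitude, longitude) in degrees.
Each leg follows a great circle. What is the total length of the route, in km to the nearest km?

42514 km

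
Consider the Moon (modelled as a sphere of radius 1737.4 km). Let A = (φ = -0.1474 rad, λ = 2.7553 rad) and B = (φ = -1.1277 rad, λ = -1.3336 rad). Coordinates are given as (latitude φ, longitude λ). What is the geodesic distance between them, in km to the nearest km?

2929 km

With latitudes φ₁ = -8.445°, φ₂ = -64.612° and longitude difference Δλ = 125.723°:
Haversine: a = sin²(Δφ/2) + cos φ₁ cos φ₂ sin²(Δλ/2) = 0.2216 + (0.9892)(0.4287)(0.7919) = 0.55747.
Central angle c = 2·arcsin(√a) = 1.68598 rad.
Distance = R·c = 1737.4 × 1.6860 ≈ 2929 km.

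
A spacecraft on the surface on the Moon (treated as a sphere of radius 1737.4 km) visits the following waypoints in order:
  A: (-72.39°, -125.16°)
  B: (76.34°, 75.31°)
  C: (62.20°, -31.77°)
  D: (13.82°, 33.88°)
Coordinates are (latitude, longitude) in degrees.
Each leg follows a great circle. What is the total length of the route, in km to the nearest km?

Leg A→B: central angle 3.0242 rad, distance 5254.2 km.
Leg B→C: central angle 0.5967 rad, distance 1036.7 km.
Leg C→D: central angle 1.1614 rad, distance 2017.9 km.
Total: 5254.2 + 1036.7 + 2017.9 ≈ 8309 km.

8309 km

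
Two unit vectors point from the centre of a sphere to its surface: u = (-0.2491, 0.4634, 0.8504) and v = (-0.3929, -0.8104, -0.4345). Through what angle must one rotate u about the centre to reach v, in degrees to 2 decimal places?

130.33°

u·v = -0.6472; |u| = 1.0000, |v| = 1.0000.
cos θ = (u·v)/(|u||v|) = -0.6472, so θ = 130.33°.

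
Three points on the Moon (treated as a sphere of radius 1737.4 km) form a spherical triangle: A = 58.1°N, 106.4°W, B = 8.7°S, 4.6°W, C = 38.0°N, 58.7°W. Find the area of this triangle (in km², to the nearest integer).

543356 km²

Side lengths (central angles): a = 1.1986, b = 0.6386, c = 1.8083 rad; semiperimeter s = 1.8227.
By l'Huilier's theorem, tan(E/4) = √[tan(s/2) tan((s−a)/2) tan((s−b)/2) tan((s−c)/2)], giving spherical excess E = 0.1800 rad.
Area = E·R² = 0.1800 × (1737.4)² ≈ 543356 km².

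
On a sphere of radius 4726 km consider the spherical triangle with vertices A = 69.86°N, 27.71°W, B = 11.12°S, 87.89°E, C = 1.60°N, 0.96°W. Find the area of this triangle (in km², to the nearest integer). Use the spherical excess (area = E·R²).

31838415 km²

Side lengths (central angles): a = 1.5565, b = 1.2307, c = 1.9040 rad; semiperimeter s = 2.3456.
By l'Huilier's theorem, tan(E/4) = √[tan(s/2) tan((s−a)/2) tan((s−b)/2) tan((s−c)/2)], giving spherical excess E = 1.4255 rad.
Area = E·R² = 1.4255 × (4726)² ≈ 31838415 km².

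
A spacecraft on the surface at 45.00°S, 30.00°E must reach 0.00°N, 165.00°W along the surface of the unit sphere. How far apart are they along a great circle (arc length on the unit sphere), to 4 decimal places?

With latitudes φ₁ = -45.000°, φ₂ = 0.000° and longitude difference Δλ = 165.000°:
cos c = sin φ₁ sin φ₂ + cos φ₁ cos φ₂ cos Δλ = (-0.7071)(0.0000) + (0.7071)(1.0000)(-0.9659) = -0.68301,
so c = arccos(-0.68301) = 2.32268 rad.
On the unit sphere the arc length equals the central angle: 2.3227.

2.3227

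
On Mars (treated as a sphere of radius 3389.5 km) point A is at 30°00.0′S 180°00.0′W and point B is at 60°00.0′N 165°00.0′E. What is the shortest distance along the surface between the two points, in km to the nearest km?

5374 km

Let φ₁ = -0.5236 rad, φ₂ = 1.0472 rad, and Δλ = -0.2618 rad.
Haversine: a = sin²(Δφ/2) + cos φ₁ cos φ₂ sin²(Δλ/2) = 0.5000 + (0.8660)(0.5000)(0.0170) = 0.50738.
Central angle c = 2·arcsin(√a) = 1.58555 rad.
Distance = R·c = 3389.5 × 1.5856 ≈ 5374 km.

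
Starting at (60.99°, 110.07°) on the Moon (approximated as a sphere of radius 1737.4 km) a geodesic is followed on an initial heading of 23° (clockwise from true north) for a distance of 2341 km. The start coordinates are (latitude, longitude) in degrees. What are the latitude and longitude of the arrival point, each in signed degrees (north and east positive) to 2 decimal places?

Angular distance δ = d/R = 2341/1737.4 = 1.34742 rad; initial bearing θ = 0.4014 rad.
sin φ₂ = sin φ₁ cos δ + cos φ₁ sin δ cos θ = (0.8745)(0.2215) + (0.4850)(0.9752)(0.9205) = 0.6291, so φ₂ = 38.98°.
Δλ = atan2(sin θ sin δ cos φ₁, cos δ − sin φ₁ sin φ₂) = atan2(0.1848, -0.3286) = 150.650°.
λ₂ = 110.070° + 150.650° = 260.72° → -99.28° after wrapping to (−180°, 180°].

38.98°, -99.28°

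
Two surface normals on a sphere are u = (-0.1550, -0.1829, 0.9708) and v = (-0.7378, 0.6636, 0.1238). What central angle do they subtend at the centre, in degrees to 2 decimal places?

u·v = 0.1132; |u| = 1.0000, |v| = 1.0000.
cos θ = (u·v)/(|u||v|) = 0.1132, so θ = 83.50°.

83.50°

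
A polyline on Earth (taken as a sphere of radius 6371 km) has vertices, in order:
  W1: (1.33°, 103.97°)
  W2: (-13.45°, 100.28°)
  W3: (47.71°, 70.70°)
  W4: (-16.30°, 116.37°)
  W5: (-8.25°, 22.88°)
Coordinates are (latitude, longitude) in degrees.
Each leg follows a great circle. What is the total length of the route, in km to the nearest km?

27658 km

Leg W1→W2: central angle 0.2657 rad, distance 1693.1 km.
Leg W2→W3: central angle 1.1625 rad, distance 7406.1 km.
Leg W3→W4: central angle 1.3246 rad, distance 8439.3 km.
Leg W4→W5: central angle 1.5883 rad, distance 10119.4 km.
Total: 1693.1 + 7406.1 + 8439.3 + 10119.4 ≈ 27658 km.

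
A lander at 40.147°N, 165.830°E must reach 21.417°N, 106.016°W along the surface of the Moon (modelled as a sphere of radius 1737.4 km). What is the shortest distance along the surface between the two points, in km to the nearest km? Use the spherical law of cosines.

Let φ₁ = 0.7007 rad, φ₂ = 0.3738 rad, and Δλ = 1.5386 rad.
cos c = sin φ₁ sin φ₂ + cos φ₁ cos φ₂ cos Δλ = (0.6448)(0.3652) + (0.7644)(0.9309)(0.0322) = 0.25836,
so c = arccos(0.25836) = 1.30948 rad.
Distance = R·c = 1737.4 × 1.3095 ≈ 2275 km.

2275 km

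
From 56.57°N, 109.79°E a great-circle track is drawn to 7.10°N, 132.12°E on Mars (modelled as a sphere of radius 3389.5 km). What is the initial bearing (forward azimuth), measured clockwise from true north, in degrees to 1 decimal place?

With φ₁ = 0.9873, φ₂ = 0.1239, Δλ = 0.3897 rad, the forward-azimuth formula gives
θ = atan2( sin Δλ cos φ₂ , cos φ₁ sin φ₂ − sin φ₁ cos φ₂ cos Δλ ) = atan2(0.3770, -0.6980) = 151.62°.
So the initial bearing is 151.6°.

151.6°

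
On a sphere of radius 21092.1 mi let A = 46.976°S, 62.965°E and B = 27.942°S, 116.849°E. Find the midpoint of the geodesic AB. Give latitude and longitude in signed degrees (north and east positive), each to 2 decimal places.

-40.62°, 93.64°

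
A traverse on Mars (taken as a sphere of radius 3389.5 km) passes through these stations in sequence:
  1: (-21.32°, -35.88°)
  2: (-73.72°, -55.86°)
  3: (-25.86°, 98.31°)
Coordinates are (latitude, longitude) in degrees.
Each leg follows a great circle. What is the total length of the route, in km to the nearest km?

7837 km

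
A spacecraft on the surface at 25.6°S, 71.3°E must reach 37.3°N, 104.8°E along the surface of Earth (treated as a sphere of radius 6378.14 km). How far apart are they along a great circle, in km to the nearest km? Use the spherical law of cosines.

7831 km

Let φ₁ = -0.4468 rad, φ₂ = 0.6510 rad, and Δλ = 0.5847 rad.
cos c = sin φ₁ sin φ₂ + cos φ₁ cos φ₂ cos Δλ = (-0.4321)(0.6060) + (0.9018)(0.7955)(0.8339) = 0.33638,
so c = arccos(0.33638) = 1.22773 rad.
Distance = R·c = 6378.14 × 1.2277 ≈ 7831 km.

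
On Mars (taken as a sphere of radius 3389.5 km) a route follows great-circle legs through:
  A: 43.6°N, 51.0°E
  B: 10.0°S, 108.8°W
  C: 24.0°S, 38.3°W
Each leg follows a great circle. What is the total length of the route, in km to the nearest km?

12442 km

Leg A→B: central angle 2.4801 rad, distance 8406.2 km.
Leg B→C: central angle 1.1908 rad, distance 4036.1 km.
Total: 8406.2 + 4036.1 ≈ 12442 km.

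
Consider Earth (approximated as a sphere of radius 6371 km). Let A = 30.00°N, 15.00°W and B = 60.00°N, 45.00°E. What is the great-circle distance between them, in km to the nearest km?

5504 km

Let φ₁ = 0.5236 rad, φ₂ = 1.0472 rad, and Δλ = 1.0472 rad.
cos c = sin φ₁ sin φ₂ + cos φ₁ cos φ₂ cos Δλ = (0.5000)(0.8660) + (0.8660)(0.5000)(0.5000) = 0.64952,
so c = arccos(0.64952) = 0.86384 rad.
Distance = R·c = 6371 × 0.8638 ≈ 5504 km.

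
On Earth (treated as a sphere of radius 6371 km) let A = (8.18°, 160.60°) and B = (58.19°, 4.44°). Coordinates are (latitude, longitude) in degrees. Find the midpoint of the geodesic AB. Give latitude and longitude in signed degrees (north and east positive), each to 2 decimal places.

The central angle between A and B is δ = 1.9351 rad.
With f = 0.5, the slerp weights are sin((1−f)δ)/sin δ = 0.8813 and sin(fδ)/sin δ = 0.8813.
Weighted sum of the unit vectors: (0.8813)·(-0.9336,0.3288,0.1423) + (0.8813)·(0.5255,0.0408,0.8498) = (-0.3597, 0.3257, 0.8744).
Converting back: φ = atan2(z, √(x²+y²)) = 60.97°, λ = atan2(y, x) = 137.84°.

60.97°, 137.84°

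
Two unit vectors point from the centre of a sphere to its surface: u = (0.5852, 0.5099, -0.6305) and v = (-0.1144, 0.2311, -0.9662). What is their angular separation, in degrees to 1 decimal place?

48.7°

u·v = 0.6601; |u| = 1.0000, |v| = 1.0000.
cos θ = (u·v)/(|u||v|) = 0.6601, so θ = 48.7°.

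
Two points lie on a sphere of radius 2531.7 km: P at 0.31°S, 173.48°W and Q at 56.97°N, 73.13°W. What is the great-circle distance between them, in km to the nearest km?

Let φ₁ = -0.0054 rad, φ₂ = 0.9943 rad, and Δλ = 1.7514 rad.
cos c = sin φ₁ sin φ₂ + cos φ₁ cos φ₂ cos Δλ = (-0.0054)(0.8384) + (1.0000)(0.5451)(-0.1797) = -0.10246,
so c = arccos(-0.10246) = 1.67344 rad.
Distance = R·c = 2531.7 × 1.6734 ≈ 4237 km.

4237 km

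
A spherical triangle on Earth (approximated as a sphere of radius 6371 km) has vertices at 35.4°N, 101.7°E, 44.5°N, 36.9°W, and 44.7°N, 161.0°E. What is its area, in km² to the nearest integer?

Side lengths (central angles): a = 1.5602, b = 0.7908, c = 1.6009 rad; semiperimeter s = 1.9760.
By l'Huilier's theorem, tan(E/4) = √[tan(s/2) tan((s−a)/2) tan((s−b)/2) tan((s−c)/2)], giving spherical excess E = 0.7980 rad.
Area = E·R² = 0.7980 × (6371)² ≈ 32390310 km².

32390310 km²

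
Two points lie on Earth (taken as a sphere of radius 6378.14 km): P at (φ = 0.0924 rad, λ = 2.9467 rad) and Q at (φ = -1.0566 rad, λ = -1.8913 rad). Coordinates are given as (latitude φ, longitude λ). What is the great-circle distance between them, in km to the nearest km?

10140 km

With latitudes φ₁ = 5.294°, φ₂ = -60.539° and longitude difference Δλ = 82.803°:
Haversine: a = sin²(Δφ/2) + cos φ₁ cos φ₂ sin²(Δλ/2) = 0.2953 + (0.9957)(0.4918)(0.4374) = 0.50949.
Central angle c = 2·arcsin(√a) = 1.58978 rad.
Distance = R·c = 6378.14 × 1.5898 ≈ 10140 km.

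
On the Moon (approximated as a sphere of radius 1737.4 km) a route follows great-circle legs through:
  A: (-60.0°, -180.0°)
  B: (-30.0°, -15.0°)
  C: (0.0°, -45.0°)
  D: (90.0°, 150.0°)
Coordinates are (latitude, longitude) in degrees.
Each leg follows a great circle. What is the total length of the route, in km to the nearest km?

Leg A→B: central angle 1.5560 rad, distance 2703.5 km.
Leg B→C: central angle 0.7227 rad, distance 1255.7 km.
Leg C→D: central angle 1.5708 rad, distance 2729.1 km.
Total: 2703.5 + 1255.7 + 2729.1 ≈ 6688 km.

6688 km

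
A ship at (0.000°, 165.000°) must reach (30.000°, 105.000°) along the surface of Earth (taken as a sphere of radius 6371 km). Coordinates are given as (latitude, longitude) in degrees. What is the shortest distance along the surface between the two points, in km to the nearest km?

Let φ₁ = 0.0000 rad, φ₂ = 0.5236 rad, and Δλ = -1.0472 rad.
cos c = sin φ₁ sin φ₂ + cos φ₁ cos φ₂ cos Δλ = (0.0000)(0.5000) + (1.0000)(0.8660)(0.5000) = 0.43301,
so c = arccos(0.43301) = 1.12296 rad.
Distance = R·c = 6371 × 1.1230 ≈ 7154 km.

7154 km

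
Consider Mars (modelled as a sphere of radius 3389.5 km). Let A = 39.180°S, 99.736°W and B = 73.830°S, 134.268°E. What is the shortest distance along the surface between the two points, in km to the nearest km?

3628 km

Let φ₁ = -0.6838 rad, φ₂ = -1.2886 rad, and Δλ = -2.1990 rad.
Haversine: a = sin²(Δφ/2) + cos φ₁ cos φ₂ sin²(Δλ/2) = 0.0887 + (0.7752)(0.2785)(0.7939) = 0.26005.
Central angle c = 2·arcsin(√a) = 1.07027 rad.
Distance = R·c = 3389.5 × 1.0703 ≈ 3628 km.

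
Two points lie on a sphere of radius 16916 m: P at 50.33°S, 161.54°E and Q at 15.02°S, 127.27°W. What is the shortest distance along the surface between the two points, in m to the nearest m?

In radians: φ₁ = -0.8784, φ₂ = -0.2621, Δλ = 71.190° = 1.2425 rad.
Haversine: a = sin²(Δφ/2) + cos φ₁ cos φ₂ sin²(Δλ/2) = 0.0920 + (0.6384)(0.9658)(0.3388) = 0.30086.
Central angle c = 2·arcsin(√a) = 1.16116 rad.
Distance = R·c = 16916 × 1.1612 ≈ 19642 m.

19642 m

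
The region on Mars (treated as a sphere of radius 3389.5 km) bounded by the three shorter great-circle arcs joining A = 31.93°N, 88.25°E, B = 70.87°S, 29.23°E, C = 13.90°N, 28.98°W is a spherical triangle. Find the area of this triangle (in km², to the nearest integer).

Side lengths (central angles): a = 1.6302, b = 1.8234, c = 1.9353 rad; semiperimeter s = 2.6945.
By l'Huilier's theorem, tan(E/4) = √[tan(s/2) tan((s−a)/2) tan((s−b)/2) tan((s−c)/2)], giving spherical excess E = 2.4249 rad.
Area = E·R² = 2.4249 × (3389.5)² ≈ 27859130 km².

27859130 km²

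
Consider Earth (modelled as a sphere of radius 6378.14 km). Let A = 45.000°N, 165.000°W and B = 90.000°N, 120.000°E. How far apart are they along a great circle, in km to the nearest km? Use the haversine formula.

5009 km

In radians: φ₁ = 0.7854, φ₂ = 1.5708, Δλ = -75.000° = -1.3090 rad.
Haversine: a = sin²(Δφ/2) + cos φ₁ cos φ₂ sin²(Δλ/2) = 0.1464 + (0.7071)(0.0000)(0.3706) = 0.14645.
Central angle c = 2·arcsin(√a) = 0.78540 rad.
Distance = R·c = 6378.14 × 0.7854 ≈ 5009 km.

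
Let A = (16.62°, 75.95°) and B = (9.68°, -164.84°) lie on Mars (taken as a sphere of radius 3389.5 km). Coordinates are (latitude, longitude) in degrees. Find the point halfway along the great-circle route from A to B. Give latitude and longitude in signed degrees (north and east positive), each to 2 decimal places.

24.78°, 136.94°

Central angle δ = 1.9964 rad. Interpolating on the sphere with fraction f = 0.5:
P = [sin((1−f)δ)·A + sin(fδ)·B] / sin δ = 0.9228·A + 0.9228·B in Cartesian coordinates,
giving P = (-0.6634, 0.6199, 0.4191), i.e. latitude 24.78°, longitude 136.94°.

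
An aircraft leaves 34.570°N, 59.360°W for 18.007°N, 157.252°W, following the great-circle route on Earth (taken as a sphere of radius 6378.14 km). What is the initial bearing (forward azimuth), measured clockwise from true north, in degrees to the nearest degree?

289°

Δλ = -97.892° = -1.7085 rad.
y = sin Δλ · cos φ₂ = (-0.9905)(0.9510) = -0.9420
x = cos φ₁ sin φ₂ − sin φ₁ cos φ₂ cos Δλ = (0.8234)(0.3091) − (0.5674)(0.9510)(-0.1373) = 0.3286
θ = atan2(y, x) = -70.77°; adding 360° gives 289°.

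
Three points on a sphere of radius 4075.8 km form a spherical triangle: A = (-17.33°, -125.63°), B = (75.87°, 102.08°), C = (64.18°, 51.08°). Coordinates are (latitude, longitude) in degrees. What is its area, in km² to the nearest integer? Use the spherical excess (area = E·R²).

6223490 km²

Side lengths (central angles): a = 0.3486, b = 2.3230, c = 2.0327 rad; semiperimeter s = 2.3522.
By l'Huilier's theorem, tan(E/4) = √[tan(s/2) tan((s−a)/2) tan((s−b)/2) tan((s−c)/2)], giving spherical excess E = 0.3746 rad.
Area = E·R² = 0.3746 × (4075.8)² ≈ 6223490 km².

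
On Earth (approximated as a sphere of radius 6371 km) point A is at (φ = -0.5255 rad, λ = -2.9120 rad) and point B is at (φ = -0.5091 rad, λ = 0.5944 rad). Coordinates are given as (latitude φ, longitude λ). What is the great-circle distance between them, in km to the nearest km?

13061 km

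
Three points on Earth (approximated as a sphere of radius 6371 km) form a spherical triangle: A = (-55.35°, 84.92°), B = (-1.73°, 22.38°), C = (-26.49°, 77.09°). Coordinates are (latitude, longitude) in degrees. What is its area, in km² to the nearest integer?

Side lengths (central angles): a = 1.0119, b = 0.5134, c = 1.2798 rad; semiperimeter s = 1.4026.
By l'Huilier's theorem, tan(E/4) = √[tan(s/2) tan((s−a)/2) tan((s−b)/2) tan((s−c)/2)], giving spherical excess E = 0.2793 rad.
Area = E·R² = 0.2793 × (6371)² ≈ 11336489 km².

11336489 km²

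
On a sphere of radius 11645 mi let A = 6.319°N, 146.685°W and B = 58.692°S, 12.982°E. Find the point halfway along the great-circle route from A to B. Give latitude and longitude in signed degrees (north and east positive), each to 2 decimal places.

-54.15°, -127.07°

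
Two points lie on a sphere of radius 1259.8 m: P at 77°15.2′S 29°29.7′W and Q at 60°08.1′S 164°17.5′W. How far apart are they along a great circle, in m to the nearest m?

875 m

Let φ₁ = -1.3483 rad, φ₂ = -1.0496 rad, and Δλ = -2.3526 rad.
cos c = sin φ₁ sin φ₂ + cos φ₁ cos φ₂ cos Δλ = (-0.9754)(-0.8672) + (0.2206)(0.4980)(-0.7046) = 0.76842,
so c = arccos(0.76842) = 0.69443 rad.
Distance = R·c = 1259.8 × 0.6944 ≈ 875 m.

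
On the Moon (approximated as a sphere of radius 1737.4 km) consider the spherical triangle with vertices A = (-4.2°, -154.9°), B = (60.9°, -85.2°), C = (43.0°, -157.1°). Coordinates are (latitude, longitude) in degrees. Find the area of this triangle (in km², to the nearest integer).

Side lengths (central angles): a = 0.7864, b = 0.8245, c = 1.4663 rad; semiperimeter s = 1.5386.
By l'Huilier's theorem, tan(E/4) = √[tan(s/2) tan((s−a)/2) tan((s−b)/2) tan((s−c)/2)], giving spherical excess E = 0.2868 rad.
Area = E·R² = 0.2868 × (1737.4)² ≈ 865708 km².

865708 km²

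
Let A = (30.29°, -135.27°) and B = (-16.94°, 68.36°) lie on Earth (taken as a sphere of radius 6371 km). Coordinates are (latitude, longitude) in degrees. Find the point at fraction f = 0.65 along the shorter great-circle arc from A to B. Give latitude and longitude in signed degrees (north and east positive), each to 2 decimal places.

Central angle δ = 2.6992 rad. Interpolating on the sphere with fraction f = 0.65:
P = [sin((1−f)δ)·A + sin(fδ)·B] / sin δ = 1.8927·A + 2.2965·B in Cartesian coordinates,
giving P = (-0.3510, 0.8918, 0.2855), i.e. latitude 16.59°, longitude 111.48°.

16.59°, 111.48°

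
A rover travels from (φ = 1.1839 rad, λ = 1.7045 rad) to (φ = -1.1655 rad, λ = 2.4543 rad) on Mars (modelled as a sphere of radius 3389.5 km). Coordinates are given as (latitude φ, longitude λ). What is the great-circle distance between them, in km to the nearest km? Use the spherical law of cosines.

8159 km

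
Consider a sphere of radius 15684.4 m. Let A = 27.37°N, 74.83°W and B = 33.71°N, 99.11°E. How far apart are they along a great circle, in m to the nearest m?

32480 m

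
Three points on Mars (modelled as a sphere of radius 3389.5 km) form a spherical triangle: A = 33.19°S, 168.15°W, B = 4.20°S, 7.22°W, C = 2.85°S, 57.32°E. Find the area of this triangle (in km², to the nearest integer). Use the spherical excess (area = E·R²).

30985788 km²

Side lengths (central angles): a = 1.1243, b = 2.1639, c = 2.4169 rad; semiperimeter s = 2.8525.
By l'Huilier's theorem, tan(E/4) = √[tan(s/2) tan((s−a)/2) tan((s−b)/2) tan((s−c)/2)], giving spherical excess E = 2.6971 rad.
Area = E·R² = 2.6971 × (3389.5)² ≈ 30985788 km².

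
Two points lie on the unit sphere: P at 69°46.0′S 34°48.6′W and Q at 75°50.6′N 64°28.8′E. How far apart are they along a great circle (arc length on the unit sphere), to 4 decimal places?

2.7478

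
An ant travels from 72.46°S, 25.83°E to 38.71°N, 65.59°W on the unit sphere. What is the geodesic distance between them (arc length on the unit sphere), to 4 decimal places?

2.2170

Let φ₁ = -1.2647 rad, φ₂ = 0.6756 rad, and Δλ = -1.5956 rad.
cos c = sin φ₁ sin φ₂ + cos φ₁ cos φ₂ cos Δλ = (-0.9535)(0.6254) + (0.3014)(0.7803)(-0.0248) = -0.60213,
so c = arccos(-0.60213) = 2.21696 rad.
On the unit sphere the arc length equals the central angle: 2.2170.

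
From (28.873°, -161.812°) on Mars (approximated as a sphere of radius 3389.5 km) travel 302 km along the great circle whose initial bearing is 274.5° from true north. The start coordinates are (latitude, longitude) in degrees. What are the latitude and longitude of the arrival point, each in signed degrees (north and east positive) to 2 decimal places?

29.15°, -167.64°

Angular distance δ = d/R = 302/3389.5 = 0.08910 rad; initial bearing θ = 4.7909 rad.
sin φ₂ = sin φ₁ cos δ + cos φ₁ sin δ cos θ = (0.4829)(0.9960) + (0.8757)(0.0890)(0.0785) = 0.4871, so φ₂ = 29.15°.
Δλ = atan2(sin θ sin δ cos φ₁, cos δ − sin φ₁ sin φ₂) = atan2(-0.0777, 0.7608) = -5.830°.
λ₂ = -161.812° − 5.830° = -167.64°.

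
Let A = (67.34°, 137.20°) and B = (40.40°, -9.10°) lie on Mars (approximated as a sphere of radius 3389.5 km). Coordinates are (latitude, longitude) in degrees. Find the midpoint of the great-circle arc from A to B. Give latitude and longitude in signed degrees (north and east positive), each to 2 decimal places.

72.67°, 16.76°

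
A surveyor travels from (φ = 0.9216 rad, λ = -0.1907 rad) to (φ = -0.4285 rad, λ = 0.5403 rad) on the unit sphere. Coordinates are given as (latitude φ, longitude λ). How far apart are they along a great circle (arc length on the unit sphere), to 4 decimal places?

1.4923

In radians: φ₁ = 0.9216, φ₂ = -0.4285, Δλ = 41.883° = 0.7310 rad.
Haversine: a = sin²(Δφ/2) + cos φ₁ cos φ₂ sin²(Δλ/2) = 0.3905 + (0.6045)(0.9096)(0.1277) = 0.46079.
Central angle c = 2·arcsin(√a) = 1.49230 rad.
On the unit sphere the arc length equals the central angle: 1.4923.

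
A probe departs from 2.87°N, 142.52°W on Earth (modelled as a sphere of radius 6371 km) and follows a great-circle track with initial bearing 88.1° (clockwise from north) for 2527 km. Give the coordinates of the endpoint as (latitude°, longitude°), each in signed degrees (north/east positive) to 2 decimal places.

Angular distance δ = d/R = 2527/6371 = 0.39664 rad; initial bearing θ = 1.5376 rad.
sin φ₂ = sin φ₁ cos δ + cos φ₁ sin δ cos θ = (0.0501)(0.9224) + (0.9987)(0.3863)(0.0332) = 0.0590, so φ₂ = 3.38°.
Δλ = atan2(sin θ sin δ cos φ₁, cos δ − sin φ₁ sin φ₂) = atan2(0.3856, 0.9194) = 22.754°.
λ₂ = -142.520° + 22.754° = -119.77°.

3.38°, -119.77°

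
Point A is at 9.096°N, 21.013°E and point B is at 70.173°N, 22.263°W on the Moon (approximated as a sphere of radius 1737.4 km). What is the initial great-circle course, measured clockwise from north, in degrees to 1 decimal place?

With φ₁ = 0.1588, φ₂ = 1.2247, Δλ = -0.7553 rad, the forward-azimuth formula gives
θ = atan2( sin Δλ cos φ₂ , cos φ₁ sin φ₂ − sin φ₁ cos φ₂ cos Δλ ) = atan2(-0.2325, 0.8899) = -14.64°.
Adding 360° brings this into [0°, 360°): 345.4°.

345.4°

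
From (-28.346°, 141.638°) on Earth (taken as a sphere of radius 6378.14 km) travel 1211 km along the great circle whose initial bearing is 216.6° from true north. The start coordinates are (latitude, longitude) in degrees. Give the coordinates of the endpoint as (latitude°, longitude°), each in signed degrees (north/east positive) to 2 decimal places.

Angular distance δ = d/R = 1211/6378.14 = 0.18987 rad; initial bearing θ = 3.7804 rad.
sin φ₂ = sin φ₁ cos δ + cos φ₁ sin δ cos θ = (-0.4748)(0.9820) + (0.8801)(0.1887)(-0.8028) = -0.5996, so φ₂ = -36.84°.
Δλ = atan2(sin θ sin δ cos φ₁, cos δ − sin φ₁ sin φ₂) = atan2(-0.0990, 0.6973) = -8.083°.
λ₂ = 141.638° − 8.083° = 133.56°.

-36.84°, 133.56°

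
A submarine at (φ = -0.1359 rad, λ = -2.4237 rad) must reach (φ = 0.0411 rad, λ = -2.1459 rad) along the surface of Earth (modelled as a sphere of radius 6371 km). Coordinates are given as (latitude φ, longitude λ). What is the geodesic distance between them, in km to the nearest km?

Let φ₁ = -0.1359 rad, φ₂ = 0.0411 rad, and Δλ = 0.2778 rad.
cos c = sin φ₁ sin φ₂ + cos φ₁ cos φ₂ cos Δλ = (-0.1355)(0.0411) + (0.9908)(0.9992)(0.9617) = 0.94642,
so c = arccos(0.94642) = 0.32882 rad.
Distance = R·c = 6371 × 0.3288 ≈ 2095 km.

2095 km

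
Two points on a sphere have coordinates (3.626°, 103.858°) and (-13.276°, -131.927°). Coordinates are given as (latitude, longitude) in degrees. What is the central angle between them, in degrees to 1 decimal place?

With latitudes φ₁ = 3.626°, φ₂ = -13.276° and longitude difference Δλ = 124.215°:
Haversine: a = sin²(Δφ/2) + cos φ₁ cos φ₂ sin²(Δλ/2) = 0.0216 + (0.9980)(0.9733)(0.7811) = 0.78035.
Central angle c = 2·arcsin(√a) = 2.16603 rad.
So the angular separation is 124.1°.

124.1°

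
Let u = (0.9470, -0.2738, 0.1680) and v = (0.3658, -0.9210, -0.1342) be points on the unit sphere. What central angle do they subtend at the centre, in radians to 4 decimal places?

0.9569 rad

u·v = 0.5760; |u| = 1.0000, |v| = 1.0000.
cos θ = (u·v)/(|u||v|) = 0.5760, so θ = 0.9569 rad.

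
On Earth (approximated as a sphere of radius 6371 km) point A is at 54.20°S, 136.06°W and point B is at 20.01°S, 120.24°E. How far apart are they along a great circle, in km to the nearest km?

9065 km

Let φ₁ = -0.9460 rad, φ₂ = -0.3492 rad, and Δλ = -1.8099 rad.
cos c = sin φ₁ sin φ₂ + cos φ₁ cos φ₂ cos Δλ = (-0.8111)(-0.3422) + (0.5850)(0.9396)(-0.2368) = 0.14736,
so c = arccos(0.14736) = 1.42290 rad.
Distance = R·c = 6371 × 1.4229 ≈ 9065 km.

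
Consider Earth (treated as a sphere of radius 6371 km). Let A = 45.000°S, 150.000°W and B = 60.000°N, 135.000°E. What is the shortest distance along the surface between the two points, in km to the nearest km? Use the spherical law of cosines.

13498 km

In radians: φ₁ = -0.7854, φ₂ = 1.0472, Δλ = -75.000° = -1.3090 rad.
cos c = sin φ₁ sin φ₂ + cos φ₁ cos φ₂ cos Δλ = (-0.7071)(0.8660) + (0.7071)(0.5000)(0.2588) = -0.52087,
so c = arccos(-0.52087) = 2.11866 rad.
Distance = R·c = 6371 × 2.1187 ≈ 13498 km.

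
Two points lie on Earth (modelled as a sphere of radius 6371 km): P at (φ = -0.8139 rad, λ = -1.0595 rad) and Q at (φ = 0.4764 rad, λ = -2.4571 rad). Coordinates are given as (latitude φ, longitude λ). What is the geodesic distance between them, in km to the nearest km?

In radians: φ₁ = -0.8139, φ₂ = 0.4764, Δλ = -80.077° = -1.3976 rad.
cos c = sin φ₁ sin φ₂ + cos φ₁ cos φ₂ cos Δλ = (-0.7270)(0.4586) + (0.6867)(0.8887)(0.1723) = -0.22822,
so c = arccos(-0.22822) = 1.80104 rad.
Distance = R·c = 6371 × 1.8010 ≈ 11474 km.

11474 km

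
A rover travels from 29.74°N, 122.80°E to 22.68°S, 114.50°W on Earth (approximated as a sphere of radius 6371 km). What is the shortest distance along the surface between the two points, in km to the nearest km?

Let φ₁ = 0.5191 rad, φ₂ = -0.3958 rad, and Δλ = 2.1415 rad.
Haversine: a = sin²(Δφ/2) + cos φ₁ cos φ₂ sin²(Δλ/2) = 0.1951 + (0.8683)(0.9227)(0.7701) = 0.81204.
Central angle c = 2·arcsin(√a) = 2.24476 rad.
Distance = R·c = 6371 × 2.2448 ≈ 14301 km.

14301 km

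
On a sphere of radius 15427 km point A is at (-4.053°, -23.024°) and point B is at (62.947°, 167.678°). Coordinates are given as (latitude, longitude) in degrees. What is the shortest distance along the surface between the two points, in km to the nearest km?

32466 km

With latitudes φ₁ = -4.053°, φ₂ = 62.947° and longitude difference Δλ = -169.298°:
Haversine: a = sin²(Δφ/2) + cos φ₁ cos φ₂ sin²(Δλ/2) = 0.3046 + (0.9975)(0.4548)(0.9913) = 0.75437.
Central angle c = 2·arcsin(√a) = 2.10451 rad.
Distance = R·c = 15427 × 2.1045 ≈ 32466 km.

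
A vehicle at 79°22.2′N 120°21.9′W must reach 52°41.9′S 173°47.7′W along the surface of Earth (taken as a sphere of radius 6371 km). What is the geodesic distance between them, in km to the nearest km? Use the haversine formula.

With latitudes φ₁ = 79.370°, φ₂ = -52.698° and longitude difference Δλ = -53.430°:
Haversine: a = sin²(Δφ/2) + cos φ₁ cos φ₂ sin²(Δλ/2) = 0.8350 + (0.1845)(0.6060)(0.2021) = 0.85760.
Central angle c = 2·arcsin(√a) = 2.36771 rad.
Distance = R·c = 6371 × 2.3677 ≈ 15085 km.

15085 km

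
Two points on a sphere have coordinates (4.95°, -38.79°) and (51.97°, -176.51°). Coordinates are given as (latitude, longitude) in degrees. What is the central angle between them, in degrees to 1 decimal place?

In radians: φ₁ = 0.0864, φ₂ = 0.9070, Δλ = -137.720° = -2.4037 rad.
Haversine: a = sin²(Δφ/2) + cos φ₁ cos φ₂ sin²(Δλ/2) = 0.1591 + (0.9963)(0.6161)(0.8699) = 0.69307.
Central angle c = 2·arcsin(√a) = 1.96725 rad.
So the angular separation is 112.7°.

112.7°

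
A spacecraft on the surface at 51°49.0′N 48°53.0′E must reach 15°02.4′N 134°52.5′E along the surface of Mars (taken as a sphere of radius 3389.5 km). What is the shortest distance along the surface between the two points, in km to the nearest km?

4483 km

In radians: φ₁ = 0.9044, φ₂ = 0.2625, Δλ = 85.992° = 1.5008 rad.
cos c = sin φ₁ sin φ₂ + cos φ₁ cos φ₂ cos Δλ = (0.7860)(0.2595) + (0.6182)(0.9657)(0.0699) = 0.24570,
so c = arccos(0.24570) = 1.32255 rad.
Distance = R·c = 3389.5 × 1.3226 ≈ 4483 km.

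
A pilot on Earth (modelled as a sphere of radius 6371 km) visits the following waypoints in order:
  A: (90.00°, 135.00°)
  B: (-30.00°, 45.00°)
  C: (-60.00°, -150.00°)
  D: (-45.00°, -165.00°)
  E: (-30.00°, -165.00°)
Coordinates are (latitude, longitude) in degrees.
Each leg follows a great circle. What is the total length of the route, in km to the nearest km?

26867 km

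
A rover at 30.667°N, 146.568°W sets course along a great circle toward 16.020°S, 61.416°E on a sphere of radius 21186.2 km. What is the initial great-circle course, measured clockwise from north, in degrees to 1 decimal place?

293.4°

With φ₁ = 0.5352, φ₂ = -0.2796, Δλ = -2.6532 rad, the forward-azimuth formula gives
θ = atan2( sin Δλ cos φ₂ , cos φ₁ sin φ₂ − sin φ₁ cos φ₂ cos Δλ ) = atan2(-0.4510, 0.1955) = -66.56°.
Adding 360° brings this into [0°, 360°): 293.4°.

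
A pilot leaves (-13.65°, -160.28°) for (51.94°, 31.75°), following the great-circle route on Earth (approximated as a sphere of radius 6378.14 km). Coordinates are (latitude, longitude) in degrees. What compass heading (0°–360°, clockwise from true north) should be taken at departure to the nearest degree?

With φ₁ = -0.2382, φ₂ = 0.9065, Δλ = -2.9316 rad, the forward-azimuth formula gives
θ = atan2( sin Δλ cos φ₂ , cos φ₁ sin φ₂ − sin φ₁ cos φ₂ cos Δλ ) = atan2(-0.1285, 0.6228) = -11.66°.
Adding 360° brings this into [0°, 360°): 348°.

348°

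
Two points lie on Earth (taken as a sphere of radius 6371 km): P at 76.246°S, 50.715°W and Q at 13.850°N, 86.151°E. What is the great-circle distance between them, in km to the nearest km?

In radians: φ₁ = -1.3307, φ₂ = 0.2417, Δλ = 136.866° = 2.3888 rad.
Haversine: a = sin²(Δφ/2) + cos φ₁ cos φ₂ sin²(Δλ/2) = 0.5008 + (0.2378)(0.9709)(0.8649) = 0.70049.
Central angle c = 2·arcsin(√a) = 1.98338 rad.
Distance = R·c = 6371 × 1.9834 ≈ 12636 km.

12636 km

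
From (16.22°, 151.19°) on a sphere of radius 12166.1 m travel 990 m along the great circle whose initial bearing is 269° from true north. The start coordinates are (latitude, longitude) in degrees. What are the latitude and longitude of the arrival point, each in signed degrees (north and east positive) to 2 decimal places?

16.08°, 146.34°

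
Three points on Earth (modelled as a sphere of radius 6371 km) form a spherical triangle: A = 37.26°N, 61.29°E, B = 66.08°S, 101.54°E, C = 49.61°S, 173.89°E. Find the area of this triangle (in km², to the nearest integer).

39485157 km²

Side lengths (central angles): a = 0.6827, b = 2.2907, c = 1.8830 rad; semiperimeter s = 2.4282.
By l'Huilier's theorem, tan(E/4) = √[tan(s/2) tan((s−a)/2) tan((s−b)/2) tan((s−c)/2)], giving spherical excess E = 0.9728 rad.
Area = E·R² = 0.9728 × (6371)² ≈ 39485157 km².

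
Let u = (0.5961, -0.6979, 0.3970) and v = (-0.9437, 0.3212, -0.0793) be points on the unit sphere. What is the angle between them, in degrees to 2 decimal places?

144.90°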